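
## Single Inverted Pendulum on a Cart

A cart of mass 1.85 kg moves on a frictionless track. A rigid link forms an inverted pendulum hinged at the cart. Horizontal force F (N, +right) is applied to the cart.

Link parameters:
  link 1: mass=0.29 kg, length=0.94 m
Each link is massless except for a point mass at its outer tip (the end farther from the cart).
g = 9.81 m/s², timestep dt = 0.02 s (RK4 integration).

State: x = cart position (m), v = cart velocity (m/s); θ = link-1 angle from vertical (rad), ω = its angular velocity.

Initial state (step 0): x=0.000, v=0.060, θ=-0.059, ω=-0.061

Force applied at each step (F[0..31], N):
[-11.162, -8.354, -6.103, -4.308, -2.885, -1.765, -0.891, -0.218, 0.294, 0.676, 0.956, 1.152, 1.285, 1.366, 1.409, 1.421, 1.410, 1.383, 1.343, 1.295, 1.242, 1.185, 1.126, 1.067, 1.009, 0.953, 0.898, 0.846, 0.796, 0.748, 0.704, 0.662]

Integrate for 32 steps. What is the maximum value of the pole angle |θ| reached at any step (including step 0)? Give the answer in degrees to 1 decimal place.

Answer: 3.4°

Derivation:
apply F[0]=-11.162 → step 1: x=0.000, v=-0.059, θ=-0.059, ω=0.053
apply F[1]=-8.354 → step 2: x=-0.002, v=-0.147, θ=-0.057, ω=0.135
apply F[2]=-6.103 → step 3: x=-0.006, v=-0.212, θ=-0.054, ω=0.191
apply F[3]=-4.308 → step 4: x=-0.010, v=-0.256, θ=-0.050, ω=0.228
apply F[4]=-2.885 → step 5: x=-0.016, v=-0.286, θ=-0.045, ω=0.250
apply F[5]=-1.765 → step 6: x=-0.022, v=-0.304, θ=-0.040, ω=0.260
apply F[6]=-0.891 → step 7: x=-0.028, v=-0.312, θ=-0.035, ω=0.261
apply F[7]=-0.218 → step 8: x=-0.034, v=-0.314, θ=-0.030, ω=0.256
apply F[8]=+0.294 → step 9: x=-0.040, v=-0.310, θ=-0.024, ω=0.246
apply F[9]=+0.676 → step 10: x=-0.046, v=-0.302, θ=-0.020, ω=0.233
apply F[10]=+0.956 → step 11: x=-0.052, v=-0.291, θ=-0.015, ω=0.218
apply F[11]=+1.152 → step 12: x=-0.058, v=-0.278, θ=-0.011, ω=0.201
apply F[12]=+1.285 → step 13: x=-0.063, v=-0.264, θ=-0.007, ω=0.184
apply F[13]=+1.366 → step 14: x=-0.069, v=-0.249, θ=-0.004, ω=0.167
apply F[14]=+1.409 → step 15: x=-0.073, v=-0.234, θ=-0.000, ω=0.151
apply F[15]=+1.421 → step 16: x=-0.078, v=-0.218, θ=0.002, ω=0.135
apply F[16]=+1.410 → step 17: x=-0.082, v=-0.203, θ=0.005, ω=0.119
apply F[17]=+1.383 → step 18: x=-0.086, v=-0.189, θ=0.007, ω=0.105
apply F[18]=+1.343 → step 19: x=-0.090, v=-0.174, θ=0.009, ω=0.091
apply F[19]=+1.295 → step 20: x=-0.093, v=-0.161, θ=0.011, ω=0.079
apply F[20]=+1.242 → step 21: x=-0.096, v=-0.147, θ=0.012, ω=0.067
apply F[21]=+1.185 → step 22: x=-0.099, v=-0.135, θ=0.014, ω=0.057
apply F[22]=+1.126 → step 23: x=-0.102, v=-0.123, θ=0.015, ω=0.047
apply F[23]=+1.067 → step 24: x=-0.104, v=-0.112, θ=0.015, ω=0.039
apply F[24]=+1.009 → step 25: x=-0.106, v=-0.102, θ=0.016, ω=0.031
apply F[25]=+0.953 → step 26: x=-0.108, v=-0.092, θ=0.017, ω=0.024
apply F[26]=+0.898 → step 27: x=-0.110, v=-0.083, θ=0.017, ω=0.018
apply F[27]=+0.846 → step 28: x=-0.111, v=-0.074, θ=0.017, ω=0.012
apply F[28]=+0.796 → step 29: x=-0.113, v=-0.066, θ=0.018, ω=0.007
apply F[29]=+0.748 → step 30: x=-0.114, v=-0.059, θ=0.018, ω=0.003
apply F[30]=+0.704 → step 31: x=-0.115, v=-0.052, θ=0.018, ω=-0.001
apply F[31]=+0.662 → step 32: x=-0.116, v=-0.045, θ=0.018, ω=-0.004
Max |angle| over trajectory = 0.059 rad = 3.4°.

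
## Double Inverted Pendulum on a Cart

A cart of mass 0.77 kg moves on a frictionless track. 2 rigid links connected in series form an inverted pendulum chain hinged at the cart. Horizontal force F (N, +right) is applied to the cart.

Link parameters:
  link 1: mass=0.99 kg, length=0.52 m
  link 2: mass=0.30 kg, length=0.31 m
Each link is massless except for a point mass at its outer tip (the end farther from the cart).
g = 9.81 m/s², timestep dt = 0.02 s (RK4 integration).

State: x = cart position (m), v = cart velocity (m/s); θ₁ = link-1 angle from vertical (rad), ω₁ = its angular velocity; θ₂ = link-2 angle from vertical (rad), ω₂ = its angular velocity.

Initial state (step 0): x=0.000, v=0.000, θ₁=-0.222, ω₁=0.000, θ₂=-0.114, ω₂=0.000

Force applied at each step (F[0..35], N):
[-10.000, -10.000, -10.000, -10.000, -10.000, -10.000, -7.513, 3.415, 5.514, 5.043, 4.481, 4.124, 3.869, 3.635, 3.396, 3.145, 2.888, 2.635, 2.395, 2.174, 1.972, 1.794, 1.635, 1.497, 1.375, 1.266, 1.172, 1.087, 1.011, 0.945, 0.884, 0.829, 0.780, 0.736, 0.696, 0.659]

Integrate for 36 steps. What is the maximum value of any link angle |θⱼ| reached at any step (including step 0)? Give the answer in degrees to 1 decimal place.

Answer: 12.7°

Derivation:
apply F[0]=-10.000 → step 1: x=-0.002, v=-0.176, θ₁=-0.220, ω₁=0.232, θ₂=-0.113, ω₂=0.103
apply F[1]=-10.000 → step 2: x=-0.007, v=-0.353, θ₁=-0.213, ω₁=0.471, θ₂=-0.110, ω₂=0.204
apply F[2]=-10.000 → step 3: x=-0.016, v=-0.536, θ₁=-0.201, ω₁=0.724, θ₂=-0.105, ω₂=0.298
apply F[3]=-10.000 → step 4: x=-0.029, v=-0.725, θ₁=-0.184, ω₁=0.997, θ₂=-0.098, ω₂=0.382
apply F[4]=-10.000 → step 5: x=-0.045, v=-0.923, θ₁=-0.161, ω₁=1.298, θ₂=-0.090, ω₂=0.452
apply F[5]=-10.000 → step 6: x=-0.066, v=-1.133, θ₁=-0.131, ω₁=1.636, θ₂=-0.080, ω₂=0.505
apply F[6]=-7.513 → step 7: x=-0.090, v=-1.294, θ₁=-0.096, ω₁=1.896, θ₂=-0.070, ω₂=0.534
apply F[7]=+3.415 → step 8: x=-0.115, v=-1.185, θ₁=-0.061, ω₁=1.657, θ₂=-0.059, ω₂=0.543
apply F[8]=+5.514 → step 9: x=-0.137, v=-1.030, θ₁=-0.031, ω₁=1.342, θ₂=-0.048, ω₂=0.537
apply F[9]=+5.043 → step 10: x=-0.156, v=-0.893, θ₁=-0.007, ω₁=1.075, θ₂=-0.037, ω₂=0.519
apply F[10]=+4.481 → step 11: x=-0.173, v=-0.778, θ₁=0.013, ω₁=0.858, θ₂=-0.027, ω₂=0.491
apply F[11]=+4.124 → step 12: x=-0.187, v=-0.677, θ₁=0.028, ω₁=0.678, θ₂=-0.018, ω₂=0.456
apply F[12]=+3.869 → step 13: x=-0.200, v=-0.588, θ₁=0.040, ω₁=0.524, θ₂=-0.009, ω₂=0.417
apply F[13]=+3.635 → step 14: x=-0.211, v=-0.509, θ₁=0.049, ω₁=0.394, θ₂=-0.001, ω₂=0.376
apply F[14]=+3.396 → step 15: x=-0.220, v=-0.438, θ₁=0.056, ω₁=0.284, θ₂=0.006, ω₂=0.334
apply F[15]=+3.145 → step 16: x=-0.228, v=-0.376, θ₁=0.061, ω₁=0.192, θ₂=0.012, ω₂=0.293
apply F[16]=+2.888 → step 17: x=-0.235, v=-0.321, θ₁=0.064, ω₁=0.117, θ₂=0.018, ω₂=0.253
apply F[17]=+2.635 → step 18: x=-0.241, v=-0.274, θ₁=0.066, ω₁=0.057, θ₂=0.022, ω₂=0.216
apply F[18]=+2.395 → step 19: x=-0.246, v=-0.234, θ₁=0.066, ω₁=0.009, θ₂=0.026, ω₂=0.181
apply F[19]=+2.174 → step 20: x=-0.251, v=-0.200, θ₁=0.066, ω₁=-0.028, θ₂=0.030, ω₂=0.149
apply F[20]=+1.972 → step 21: x=-0.254, v=-0.170, θ₁=0.065, ω₁=-0.056, θ₂=0.032, ω₂=0.121
apply F[21]=+1.794 → step 22: x=-0.258, v=-0.145, θ₁=0.064, ω₁=-0.076, θ₂=0.034, ω₂=0.095
apply F[22]=+1.635 → step 23: x=-0.260, v=-0.123, θ₁=0.062, ω₁=-0.091, θ₂=0.036, ω₂=0.072
apply F[23]=+1.497 → step 24: x=-0.262, v=-0.104, θ₁=0.060, ω₁=-0.101, θ₂=0.037, ω₂=0.052
apply F[24]=+1.375 → step 25: x=-0.264, v=-0.088, θ₁=0.058, ω₁=-0.107, θ₂=0.038, ω₂=0.034
apply F[25]=+1.266 → step 26: x=-0.266, v=-0.074, θ₁=0.056, ω₁=-0.111, θ₂=0.039, ω₂=0.019
apply F[26]=+1.172 → step 27: x=-0.267, v=-0.062, θ₁=0.054, ω₁=-0.112, θ₂=0.039, ω₂=0.005
apply F[27]=+1.087 → step 28: x=-0.269, v=-0.051, θ₁=0.052, ω₁=-0.112, θ₂=0.039, ω₂=-0.006
apply F[28]=+1.011 → step 29: x=-0.269, v=-0.041, θ₁=0.049, ω₁=-0.110, θ₂=0.039, ω₂=-0.015
apply F[29]=+0.945 → step 30: x=-0.270, v=-0.032, θ₁=0.047, ω₁=-0.107, θ₂=0.038, ω₂=-0.023
apply F[30]=+0.884 → step 31: x=-0.271, v=-0.025, θ₁=0.045, ω₁=-0.104, θ₂=0.038, ω₂=-0.030
apply F[31]=+0.829 → step 32: x=-0.271, v=-0.018, θ₁=0.043, ω₁=-0.100, θ₂=0.037, ω₂=-0.035
apply F[32]=+0.780 → step 33: x=-0.271, v=-0.011, θ₁=0.041, ω₁=-0.096, θ₂=0.036, ω₂=-0.040
apply F[33]=+0.736 → step 34: x=-0.272, v=-0.005, θ₁=0.039, ω₁=-0.092, θ₂=0.036, ω₂=-0.043
apply F[34]=+0.696 → step 35: x=-0.272, v=0.000, θ₁=0.037, ω₁=-0.088, θ₂=0.035, ω₂=-0.046
apply F[35]=+0.659 → step 36: x=-0.272, v=0.005, θ₁=0.036, ω₁=-0.084, θ₂=0.034, ω₂=-0.048
Max |angle| over trajectory = 0.222 rad = 12.7°.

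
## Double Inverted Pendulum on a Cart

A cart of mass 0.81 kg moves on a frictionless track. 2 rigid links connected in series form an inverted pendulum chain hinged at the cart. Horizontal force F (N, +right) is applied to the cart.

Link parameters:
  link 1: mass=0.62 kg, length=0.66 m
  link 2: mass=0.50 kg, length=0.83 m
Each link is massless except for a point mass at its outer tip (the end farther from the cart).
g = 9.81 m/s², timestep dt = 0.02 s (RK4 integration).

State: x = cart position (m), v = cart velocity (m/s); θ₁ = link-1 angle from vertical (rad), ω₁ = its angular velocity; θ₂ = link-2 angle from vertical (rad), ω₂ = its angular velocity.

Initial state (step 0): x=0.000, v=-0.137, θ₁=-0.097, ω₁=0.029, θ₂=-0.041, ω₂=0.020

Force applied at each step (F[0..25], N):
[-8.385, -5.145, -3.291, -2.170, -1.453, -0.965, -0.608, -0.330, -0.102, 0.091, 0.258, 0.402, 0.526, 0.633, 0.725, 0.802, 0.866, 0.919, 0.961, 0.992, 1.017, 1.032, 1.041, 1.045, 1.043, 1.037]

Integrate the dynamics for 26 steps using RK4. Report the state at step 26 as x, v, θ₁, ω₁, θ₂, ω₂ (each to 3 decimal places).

apply F[0]=-8.385 → step 1: x=-0.005, v=-0.316, θ₁=-0.094, ω₁=0.256, θ₂=-0.040, ω₂=0.045
apply F[1]=-5.145 → step 2: x=-0.012, v=-0.417, θ₁=-0.088, ω₁=0.370, θ₂=-0.039, ω₂=0.068
apply F[2]=-3.291 → step 3: x=-0.021, v=-0.476, θ₁=-0.080, ω₁=0.422, θ₂=-0.038, ω₂=0.088
apply F[3]=-2.170 → step 4: x=-0.031, v=-0.509, θ₁=-0.071, ω₁=0.440, θ₂=-0.036, ω₂=0.104
apply F[4]=-1.453 → step 5: x=-0.041, v=-0.527, θ₁=-0.063, ω₁=0.439, θ₂=-0.033, ω₂=0.118
apply F[5]=-0.965 → step 6: x=-0.052, v=-0.535, θ₁=-0.054, ω₁=0.428, θ₂=-0.031, ω₂=0.129
apply F[6]=-0.608 → step 7: x=-0.062, v=-0.537, θ₁=-0.046, ω₁=0.411, θ₂=-0.028, ω₂=0.137
apply F[7]=-0.330 → step 8: x=-0.073, v=-0.534, θ₁=-0.038, ω₁=0.391, θ₂=-0.026, ω₂=0.144
apply F[8]=-0.102 → step 9: x=-0.084, v=-0.527, θ₁=-0.030, ω₁=0.369, θ₂=-0.023, ω₂=0.148
apply F[9]=+0.091 → step 10: x=-0.094, v=-0.518, θ₁=-0.023, ω₁=0.346, θ₂=-0.020, ω₂=0.150
apply F[10]=+0.258 → step 11: x=-0.104, v=-0.506, θ₁=-0.016, ω₁=0.322, θ₂=-0.017, ω₂=0.150
apply F[11]=+0.402 → step 12: x=-0.114, v=-0.493, θ₁=-0.010, ω₁=0.298, θ₂=-0.014, ω₂=0.150
apply F[12]=+0.526 → step 13: x=-0.124, v=-0.478, θ₁=-0.004, ω₁=0.275, θ₂=-0.011, ω₂=0.147
apply F[13]=+0.633 → step 14: x=-0.133, v=-0.462, θ₁=0.001, ω₁=0.252, θ₂=-0.008, ω₂=0.144
apply F[14]=+0.725 → step 15: x=-0.142, v=-0.445, θ₁=0.006, ω₁=0.230, θ₂=-0.005, ω₂=0.140
apply F[15]=+0.802 → step 16: x=-0.151, v=-0.427, θ₁=0.010, ω₁=0.208, θ₂=-0.002, ω₂=0.135
apply F[16]=+0.866 → step 17: x=-0.160, v=-0.409, θ₁=0.014, ω₁=0.187, θ₂=0.000, ω₂=0.130
apply F[17]=+0.919 → step 18: x=-0.168, v=-0.391, θ₁=0.018, ω₁=0.168, θ₂=0.003, ω₂=0.123
apply F[18]=+0.961 → step 19: x=-0.175, v=-0.372, θ₁=0.021, ω₁=0.149, θ₂=0.005, ω₂=0.117
apply F[19]=+0.992 → step 20: x=-0.182, v=-0.354, θ₁=0.024, ω₁=0.131, θ₂=0.008, ω₂=0.110
apply F[20]=+1.017 → step 21: x=-0.189, v=-0.336, θ₁=0.026, ω₁=0.115, θ₂=0.010, ω₂=0.103
apply F[21]=+1.032 → step 22: x=-0.196, v=-0.318, θ₁=0.028, ω₁=0.100, θ₂=0.012, ω₂=0.096
apply F[22]=+1.041 → step 23: x=-0.202, v=-0.300, θ₁=0.030, ω₁=0.085, θ₂=0.014, ω₂=0.089
apply F[23]=+1.045 → step 24: x=-0.208, v=-0.282, θ₁=0.032, ω₁=0.072, θ₂=0.015, ω₂=0.082
apply F[24]=+1.043 → step 25: x=-0.213, v=-0.265, θ₁=0.033, ω₁=0.060, θ₂=0.017, ω₂=0.076
apply F[25]=+1.037 → step 26: x=-0.218, v=-0.249, θ₁=0.034, ω₁=0.049, θ₂=0.018, ω₂=0.069

Answer: x=-0.218, v=-0.249, θ₁=0.034, ω₁=0.049, θ₂=0.018, ω₂=0.069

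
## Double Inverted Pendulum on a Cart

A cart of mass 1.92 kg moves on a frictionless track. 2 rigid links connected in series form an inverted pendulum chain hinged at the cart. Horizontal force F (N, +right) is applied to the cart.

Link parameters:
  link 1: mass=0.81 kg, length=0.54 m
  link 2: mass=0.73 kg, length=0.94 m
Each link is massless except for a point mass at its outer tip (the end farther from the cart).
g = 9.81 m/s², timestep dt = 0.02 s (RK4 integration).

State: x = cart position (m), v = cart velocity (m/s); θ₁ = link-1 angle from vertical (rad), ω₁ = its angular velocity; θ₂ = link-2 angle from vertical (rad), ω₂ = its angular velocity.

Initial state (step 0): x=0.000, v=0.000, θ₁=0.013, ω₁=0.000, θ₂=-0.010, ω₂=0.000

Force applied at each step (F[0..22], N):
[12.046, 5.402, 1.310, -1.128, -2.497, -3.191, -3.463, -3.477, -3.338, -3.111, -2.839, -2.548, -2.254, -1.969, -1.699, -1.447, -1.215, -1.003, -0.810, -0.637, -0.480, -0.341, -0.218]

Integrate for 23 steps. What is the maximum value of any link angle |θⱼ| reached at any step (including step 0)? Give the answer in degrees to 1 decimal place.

apply F[0]=+12.046 → step 1: x=0.001, v=0.124, θ₁=0.011, ω₁=-0.217, θ₂=-0.010, ω₂=-0.009
apply F[1]=+5.402 → step 2: x=0.004, v=0.178, θ₁=0.006, ω₁=-0.310, θ₂=-0.010, ω₂=-0.016
apply F[2]=+1.310 → step 3: x=0.008, v=0.192, θ₁=-0.001, ω₁=-0.329, θ₂=-0.011, ω₂=-0.021
apply F[3]=-1.128 → step 4: x=0.012, v=0.181, θ₁=-0.007, ω₁=-0.308, θ₂=-0.011, ω₂=-0.024
apply F[4]=-2.497 → step 5: x=0.015, v=0.156, θ₁=-0.013, ω₁=-0.266, θ₂=-0.012, ω₂=-0.025
apply F[5]=-3.191 → step 6: x=0.018, v=0.125, θ₁=-0.018, ω₁=-0.215, θ₂=-0.012, ω₂=-0.023
apply F[6]=-3.463 → step 7: x=0.020, v=0.092, θ₁=-0.021, ω₁=-0.164, θ₂=-0.013, ω₂=-0.020
apply F[7]=-3.477 → step 8: x=0.022, v=0.060, θ₁=-0.024, ω₁=-0.115, θ₂=-0.013, ω₂=-0.016
apply F[8]=-3.338 → step 9: x=0.022, v=0.029, θ₁=-0.026, ω₁=-0.071, θ₂=-0.013, ω₂=-0.012
apply F[9]=-3.111 → step 10: x=0.023, v=0.001, θ₁=-0.027, ω₁=-0.033, θ₂=-0.013, ω₂=-0.006
apply F[10]=-2.839 → step 11: x=0.023, v=-0.024, θ₁=-0.027, ω₁=-0.001, θ₂=-0.013, ω₂=-0.001
apply F[11]=-2.548 → step 12: x=0.022, v=-0.047, θ₁=-0.027, ω₁=0.026, θ₂=-0.013, ω₂=0.005
apply F[12]=-2.254 → step 13: x=0.021, v=-0.066, θ₁=-0.027, ω₁=0.047, θ₂=-0.013, ω₂=0.010
apply F[13]=-1.969 → step 14: x=0.019, v=-0.082, θ₁=-0.025, ω₁=0.064, θ₂=-0.013, ω₂=0.015
apply F[14]=-1.699 → step 15: x=0.017, v=-0.096, θ₁=-0.024, ω₁=0.076, θ₂=-0.013, ω₂=0.020
apply F[15]=-1.447 → step 16: x=0.015, v=-0.108, θ₁=-0.022, ω₁=0.086, θ₂=-0.012, ω₂=0.024
apply F[16]=-1.215 → step 17: x=0.013, v=-0.117, θ₁=-0.021, ω₁=0.092, θ₂=-0.012, ω₂=0.028
apply F[17]=-1.003 → step 18: x=0.011, v=-0.124, θ₁=-0.019, ω₁=0.096, θ₂=-0.011, ω₂=0.031
apply F[18]=-0.810 → step 19: x=0.008, v=-0.130, θ₁=-0.017, ω₁=0.097, θ₂=-0.010, ω₂=0.034
apply F[19]=-0.637 → step 20: x=0.006, v=-0.134, θ₁=-0.015, ω₁=0.097, θ₂=-0.010, ω₂=0.036
apply F[20]=-0.480 → step 21: x=0.003, v=-0.137, θ₁=-0.013, ω₁=0.096, θ₂=-0.009, ω₂=0.038
apply F[21]=-0.341 → step 22: x=0.000, v=-0.138, θ₁=-0.011, ω₁=0.094, θ₂=-0.008, ω₂=0.040
apply F[22]=-0.218 → step 23: x=-0.003, v=-0.139, θ₁=-0.009, ω₁=0.090, θ₂=-0.007, ω₂=0.041
Max |angle| over trajectory = 0.027 rad = 1.6°.

Answer: 1.6°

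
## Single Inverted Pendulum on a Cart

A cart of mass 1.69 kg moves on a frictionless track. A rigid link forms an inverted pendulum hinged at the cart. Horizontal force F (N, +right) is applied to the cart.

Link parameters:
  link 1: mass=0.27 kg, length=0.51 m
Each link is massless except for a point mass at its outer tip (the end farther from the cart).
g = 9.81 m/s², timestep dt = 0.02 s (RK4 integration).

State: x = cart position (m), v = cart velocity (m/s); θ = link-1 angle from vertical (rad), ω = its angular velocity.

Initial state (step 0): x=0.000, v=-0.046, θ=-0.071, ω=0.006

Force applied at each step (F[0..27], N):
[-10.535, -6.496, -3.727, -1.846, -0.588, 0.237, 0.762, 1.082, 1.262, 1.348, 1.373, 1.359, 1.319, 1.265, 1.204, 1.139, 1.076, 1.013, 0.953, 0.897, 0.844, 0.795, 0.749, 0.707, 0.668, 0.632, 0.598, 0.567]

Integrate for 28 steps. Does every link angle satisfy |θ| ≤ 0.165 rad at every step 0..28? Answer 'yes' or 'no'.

apply F[0]=-10.535 → step 1: x=-0.002, v=-0.168, θ=-0.069, ω=0.218
apply F[1]=-6.496 → step 2: x=-0.006, v=-0.243, θ=-0.063, ω=0.339
apply F[2]=-3.727 → step 3: x=-0.012, v=-0.285, θ=-0.056, ω=0.399
apply F[3]=-1.846 → step 4: x=-0.017, v=-0.306, θ=-0.048, ω=0.419
apply F[4]=-0.588 → step 5: x=-0.024, v=-0.311, θ=-0.039, ω=0.413
apply F[5]=+0.237 → step 6: x=-0.030, v=-0.307, θ=-0.031, ω=0.392
apply F[6]=+0.762 → step 7: x=-0.036, v=-0.297, θ=-0.024, ω=0.362
apply F[7]=+1.082 → step 8: x=-0.042, v=-0.284, θ=-0.017, ω=0.328
apply F[8]=+1.262 → step 9: x=-0.047, v=-0.269, θ=-0.011, ω=0.292
apply F[9]=+1.348 → step 10: x=-0.052, v=-0.252, θ=-0.005, ω=0.258
apply F[10]=+1.373 → step 11: x=-0.057, v=-0.236, θ=-0.000, ω=0.224
apply F[11]=+1.359 → step 12: x=-0.062, v=-0.220, θ=0.004, ω=0.194
apply F[12]=+1.319 → step 13: x=-0.066, v=-0.205, θ=0.007, ω=0.166
apply F[13]=+1.265 → step 14: x=-0.070, v=-0.190, θ=0.010, ω=0.140
apply F[14]=+1.204 → step 15: x=-0.074, v=-0.176, θ=0.013, ω=0.118
apply F[15]=+1.139 → step 16: x=-0.077, v=-0.163, θ=0.015, ω=0.097
apply F[16]=+1.076 → step 17: x=-0.080, v=-0.151, θ=0.017, ω=0.080
apply F[17]=+1.013 → step 18: x=-0.083, v=-0.139, θ=0.018, ω=0.064
apply F[18]=+0.953 → step 19: x=-0.086, v=-0.129, θ=0.020, ω=0.050
apply F[19]=+0.897 → step 20: x=-0.088, v=-0.119, θ=0.020, ω=0.039
apply F[20]=+0.844 → step 21: x=-0.091, v=-0.109, θ=0.021, ω=0.028
apply F[21]=+0.795 → step 22: x=-0.093, v=-0.101, θ=0.022, ω=0.019
apply F[22]=+0.749 → step 23: x=-0.095, v=-0.092, θ=0.022, ω=0.012
apply F[23]=+0.707 → step 24: x=-0.096, v=-0.085, θ=0.022, ω=0.005
apply F[24]=+0.668 → step 25: x=-0.098, v=-0.078, θ=0.022, ω=-0.001
apply F[25]=+0.632 → step 26: x=-0.099, v=-0.071, θ=0.022, ω=-0.005
apply F[26]=+0.598 → step 27: x=-0.101, v=-0.064, θ=0.022, ω=-0.009
apply F[27]=+0.567 → step 28: x=-0.102, v=-0.058, θ=0.022, ω=-0.013
Max |angle| over trajectory = 0.071 rad; bound = 0.165 → within bound.

Answer: yes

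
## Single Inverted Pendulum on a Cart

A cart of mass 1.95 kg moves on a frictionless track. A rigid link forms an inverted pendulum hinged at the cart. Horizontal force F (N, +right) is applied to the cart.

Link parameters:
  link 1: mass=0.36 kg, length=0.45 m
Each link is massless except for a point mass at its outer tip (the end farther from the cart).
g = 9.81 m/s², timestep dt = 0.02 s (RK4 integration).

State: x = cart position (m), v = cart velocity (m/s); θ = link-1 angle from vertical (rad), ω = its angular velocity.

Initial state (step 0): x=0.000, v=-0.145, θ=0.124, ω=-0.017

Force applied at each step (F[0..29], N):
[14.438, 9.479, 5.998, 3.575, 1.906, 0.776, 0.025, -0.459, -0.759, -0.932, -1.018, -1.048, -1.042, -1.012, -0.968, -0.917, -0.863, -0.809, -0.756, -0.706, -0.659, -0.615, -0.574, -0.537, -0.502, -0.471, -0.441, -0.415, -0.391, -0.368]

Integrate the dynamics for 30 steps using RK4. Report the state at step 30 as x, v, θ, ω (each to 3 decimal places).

Answer: x=0.062, v=0.027, θ=-0.009, ω=-0.006

Derivation:
apply F[0]=+14.438 → step 1: x=-0.001, v=-0.002, θ=0.121, ω=-0.280
apply F[1]=+9.479 → step 2: x=-0.001, v=0.091, θ=0.114, ω=-0.433
apply F[2]=+5.998 → step 3: x=0.002, v=0.149, θ=0.104, ω=-0.513
apply F[3]=+3.575 → step 4: x=0.005, v=0.182, θ=0.094, ω=-0.542
apply F[4]=+1.906 → step 5: x=0.009, v=0.198, θ=0.083, ω=-0.540
apply F[5]=+0.776 → step 6: x=0.013, v=0.203, θ=0.073, ω=-0.518
apply F[6]=+0.025 → step 7: x=0.017, v=0.201, θ=0.063, ω=-0.484
apply F[7]=-0.459 → step 8: x=0.021, v=0.194, θ=0.053, ω=-0.443
apply F[8]=-0.759 → step 9: x=0.025, v=0.185, θ=0.045, ω=-0.401
apply F[9]=-0.932 → step 10: x=0.028, v=0.174, θ=0.037, ω=-0.359
apply F[10]=-1.018 → step 11: x=0.032, v=0.162, θ=0.030, ω=-0.318
apply F[11]=-1.048 → step 12: x=0.035, v=0.150, θ=0.025, ω=-0.280
apply F[12]=-1.042 → step 13: x=0.038, v=0.139, θ=0.019, ω=-0.245
apply F[13]=-1.012 → step 14: x=0.040, v=0.128, θ=0.015, ω=-0.213
apply F[14]=-0.968 → step 15: x=0.043, v=0.117, θ=0.011, ω=-0.184
apply F[15]=-0.917 → step 16: x=0.045, v=0.108, θ=0.007, ω=-0.159
apply F[16]=-0.863 → step 17: x=0.047, v=0.099, θ=0.004, ω=-0.136
apply F[17]=-0.809 → step 18: x=0.049, v=0.090, θ=0.002, ω=-0.116
apply F[18]=-0.756 → step 19: x=0.051, v=0.082, θ=-0.000, ω=-0.099
apply F[19]=-0.706 → step 20: x=0.052, v=0.075, θ=-0.002, ω=-0.083
apply F[20]=-0.659 → step 21: x=0.054, v=0.069, θ=-0.004, ω=-0.070
apply F[21]=-0.615 → step 22: x=0.055, v=0.062, θ=-0.005, ω=-0.058
apply F[22]=-0.574 → step 23: x=0.056, v=0.057, θ=-0.006, ω=-0.048
apply F[23]=-0.537 → step 24: x=0.057, v=0.052, θ=-0.007, ω=-0.039
apply F[24]=-0.502 → step 25: x=0.058, v=0.047, θ=-0.008, ω=-0.031
apply F[25]=-0.471 → step 26: x=0.059, v=0.042, θ=-0.008, ω=-0.024
apply F[26]=-0.441 → step 27: x=0.060, v=0.038, θ=-0.009, ω=-0.019
apply F[27]=-0.415 → step 28: x=0.061, v=0.034, θ=-0.009, ω=-0.014
apply F[28]=-0.391 → step 29: x=0.061, v=0.030, θ=-0.009, ω=-0.009
apply F[29]=-0.368 → step 30: x=0.062, v=0.027, θ=-0.009, ω=-0.006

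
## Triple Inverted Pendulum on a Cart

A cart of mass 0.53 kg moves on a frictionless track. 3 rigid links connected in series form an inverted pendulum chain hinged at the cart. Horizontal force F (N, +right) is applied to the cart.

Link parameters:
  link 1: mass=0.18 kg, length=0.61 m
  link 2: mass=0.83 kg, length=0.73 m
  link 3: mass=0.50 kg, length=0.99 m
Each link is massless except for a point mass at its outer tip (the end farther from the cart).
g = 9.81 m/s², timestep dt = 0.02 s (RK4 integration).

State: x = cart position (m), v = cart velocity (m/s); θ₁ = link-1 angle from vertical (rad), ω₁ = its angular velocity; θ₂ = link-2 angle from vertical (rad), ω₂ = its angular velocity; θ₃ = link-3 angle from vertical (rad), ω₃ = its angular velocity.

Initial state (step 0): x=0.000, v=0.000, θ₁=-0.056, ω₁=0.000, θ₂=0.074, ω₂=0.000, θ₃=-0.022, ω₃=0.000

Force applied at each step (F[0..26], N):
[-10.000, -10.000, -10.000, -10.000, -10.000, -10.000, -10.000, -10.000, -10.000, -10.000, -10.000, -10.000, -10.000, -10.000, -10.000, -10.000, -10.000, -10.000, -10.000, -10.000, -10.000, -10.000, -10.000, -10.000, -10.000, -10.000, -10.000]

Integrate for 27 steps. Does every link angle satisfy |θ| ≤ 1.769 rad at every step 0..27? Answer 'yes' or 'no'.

Answer: yes

Derivation:
apply F[0]=-10.000 → step 1: x=-0.003, v=-0.348, θ₁=-0.053, ω₁=0.255, θ₂=0.077, ω₂=0.298, θ₃=-0.022, ω₃=-0.030
apply F[1]=-10.000 → step 2: x=-0.014, v=-0.699, θ₁=-0.046, ω₁=0.525, θ₂=0.086, ω₂=0.591, θ₃=-0.023, ω₃=-0.060
apply F[2]=-10.000 → step 3: x=-0.031, v=-1.056, θ₁=-0.032, ω₁=0.825, θ₂=0.101, ω₂=0.871, θ₃=-0.025, ω₃=-0.092
apply F[3]=-10.000 → step 4: x=-0.056, v=-1.423, θ₁=-0.012, ω₁=1.172, θ₂=0.121, ω₂=1.128, θ₃=-0.027, ω₃=-0.126
apply F[4]=-10.000 → step 5: x=-0.088, v=-1.801, θ₁=0.015, ω₁=1.583, θ₂=0.145, ω₂=1.347, θ₃=-0.030, ω₃=-0.160
apply F[5]=-10.000 → step 6: x=-0.128, v=-2.187, θ₁=0.052, ω₁=2.077, θ₂=0.174, ω₂=1.511, θ₃=-0.033, ω₃=-0.189
apply F[6]=-10.000 → step 7: x=-0.176, v=-2.577, θ₁=0.099, ω₁=2.660, θ₂=0.205, ω₂=1.601, θ₃=-0.037, ω₃=-0.209
apply F[7]=-10.000 → step 8: x=-0.231, v=-2.954, θ₁=0.158, ω₁=3.314, θ₂=0.238, ω₂=1.606, θ₃=-0.041, ω₃=-0.208
apply F[8]=-10.000 → step 9: x=-0.294, v=-3.296, θ₁=0.231, ω₁=3.971, θ₂=0.269, ω₂=1.550, θ₃=-0.045, ω₃=-0.176
apply F[9]=-10.000 → step 10: x=-0.363, v=-3.573, θ₁=0.316, ω₁=4.511, θ₂=0.300, ω₂=1.502, θ₃=-0.048, ω₃=-0.107
apply F[10]=-10.000 → step 11: x=-0.436, v=-3.777, θ₁=0.410, ω₁=4.834, θ₂=0.330, ω₂=1.551, θ₃=-0.049, ω₃=-0.006
apply F[11]=-10.000 → step 12: x=-0.513, v=-3.922, θ₁=0.508, ω₁=4.938, θ₂=0.363, ω₂=1.735, θ₃=-0.048, ω₃=0.109
apply F[12]=-10.000 → step 13: x=-0.593, v=-4.034, θ₁=0.607, ω₁=4.886, θ₂=0.400, ω₂=2.035, θ₃=-0.045, ω₃=0.228
apply F[13]=-10.000 → step 14: x=-0.675, v=-4.127, θ₁=0.703, ω₁=4.738, θ₂=0.444, ω₂=2.416, θ₃=-0.039, ω₃=0.348
apply F[14]=-10.000 → step 15: x=-0.758, v=-4.206, θ₁=0.796, ω₁=4.526, θ₂=0.497, ω₂=2.848, θ₃=-0.031, ω₃=0.471
apply F[15]=-10.000 → step 16: x=-0.843, v=-4.272, θ₁=0.884, ω₁=4.264, θ₂=0.559, ω₂=3.310, θ₃=-0.020, ω₃=0.602
apply F[16]=-10.000 → step 17: x=-0.929, v=-4.320, θ₁=0.966, ω₁=3.957, θ₂=0.630, ω₂=3.789, θ₃=-0.007, ω₃=0.745
apply F[17]=-10.000 → step 18: x=-1.015, v=-4.348, θ₁=1.042, ω₁=3.607, θ₂=0.710, ω₂=4.270, θ₃=0.010, ω₃=0.907
apply F[18]=-10.000 → step 19: x=-1.102, v=-4.347, θ₁=1.110, ω₁=3.225, θ₂=0.800, ω₂=4.740, θ₃=0.030, ω₃=1.096
apply F[19]=-10.000 → step 20: x=-1.189, v=-4.311, θ₁=1.171, ω₁=2.834, θ₂=0.900, ω₂=5.179, θ₃=0.054, ω₃=1.317
apply F[20]=-10.000 → step 21: x=-1.275, v=-4.234, θ₁=1.224, ω₁=2.474, θ₂=1.007, ω₂=5.556, θ₃=0.082, ω₃=1.579
apply F[21]=-10.000 → step 22: x=-1.358, v=-4.112, θ₁=1.270, ω₁=2.211, θ₂=1.121, ω₂=5.830, θ₃=0.117, ω₃=1.883
apply F[22]=-10.000 → step 23: x=-1.439, v=-3.954, θ₁=1.313, ω₁=2.120, θ₂=1.239, ω₂=5.956, θ₃=0.158, ω₃=2.224
apply F[23]=-10.000 → step 24: x=-1.516, v=-3.777, θ₁=1.357, ω₁=2.256, θ₂=1.358, ω₂=5.904, θ₃=0.206, ω₃=2.587
apply F[24]=-10.000 → step 25: x=-1.590, v=-3.599, θ₁=1.405, ω₁=2.623, θ₂=1.474, ω₂=5.679, θ₃=0.262, ω₃=2.953
apply F[25]=-10.000 → step 26: x=-1.660, v=-3.430, θ₁=1.463, ω₁=3.176, θ₂=1.584, ω₂=5.310, θ₃=0.324, ω₃=3.310
apply F[26]=-10.000 → step 27: x=-1.727, v=-3.267, θ₁=1.533, ω₁=3.850, θ₂=1.686, ω₂=4.837, θ₃=0.394, ω₃=3.654
Max |angle| over trajectory = 1.686 rad; bound = 1.769 → within bound.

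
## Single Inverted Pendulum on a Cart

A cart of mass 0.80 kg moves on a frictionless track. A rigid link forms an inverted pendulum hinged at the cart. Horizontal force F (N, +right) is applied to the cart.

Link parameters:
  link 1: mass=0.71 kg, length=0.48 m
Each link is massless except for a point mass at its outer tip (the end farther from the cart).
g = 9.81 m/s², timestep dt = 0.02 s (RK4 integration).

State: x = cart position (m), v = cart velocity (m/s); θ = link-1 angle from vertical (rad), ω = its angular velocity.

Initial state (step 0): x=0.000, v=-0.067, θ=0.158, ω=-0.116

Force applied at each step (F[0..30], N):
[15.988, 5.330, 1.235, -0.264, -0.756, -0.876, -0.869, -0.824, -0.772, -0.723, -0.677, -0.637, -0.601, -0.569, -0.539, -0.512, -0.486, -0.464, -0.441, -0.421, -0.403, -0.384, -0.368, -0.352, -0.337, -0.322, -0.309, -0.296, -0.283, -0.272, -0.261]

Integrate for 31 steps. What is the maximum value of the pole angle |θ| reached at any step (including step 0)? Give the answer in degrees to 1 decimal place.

apply F[0]=+15.988 → step 1: x=0.002, v=0.299, θ=0.149, ω=-0.806
apply F[1]=+5.330 → step 2: x=0.009, v=0.407, θ=0.131, ω=-0.972
apply F[2]=+1.235 → step 3: x=0.018, v=0.418, θ=0.112, ω=-0.945
apply F[3]=-0.264 → step 4: x=0.026, v=0.394, θ=0.094, ω=-0.855
apply F[4]=-0.756 → step 5: x=0.033, v=0.361, θ=0.078, ω=-0.751
apply F[5]=-0.876 → step 6: x=0.040, v=0.328, θ=0.064, ω=-0.652
apply F[6]=-0.869 → step 7: x=0.046, v=0.296, θ=0.052, ω=-0.563
apply F[7]=-0.824 → step 8: x=0.052, v=0.268, θ=0.041, ω=-0.485
apply F[8]=-0.772 → step 9: x=0.057, v=0.242, θ=0.032, ω=-0.416
apply F[9]=-0.723 → step 10: x=0.062, v=0.219, θ=0.025, ω=-0.357
apply F[10]=-0.677 → step 11: x=0.066, v=0.199, θ=0.018, ω=-0.306
apply F[11]=-0.637 → step 12: x=0.070, v=0.180, θ=0.012, ω=-0.261
apply F[12]=-0.601 → step 13: x=0.073, v=0.163, θ=0.007, ω=-0.222
apply F[13]=-0.569 → step 14: x=0.076, v=0.148, θ=0.003, ω=-0.188
apply F[14]=-0.539 → step 15: x=0.079, v=0.134, θ=-0.000, ω=-0.159
apply F[15]=-0.512 → step 16: x=0.082, v=0.122, θ=-0.003, ω=-0.134
apply F[16]=-0.486 → step 17: x=0.084, v=0.110, θ=-0.005, ω=-0.112
apply F[17]=-0.464 → step 18: x=0.086, v=0.100, θ=-0.008, ω=-0.092
apply F[18]=-0.441 → step 19: x=0.088, v=0.090, θ=-0.009, ω=-0.076
apply F[19]=-0.421 → step 20: x=0.090, v=0.082, θ=-0.011, ω=-0.062
apply F[20]=-0.403 → step 21: x=0.091, v=0.073, θ=-0.012, ω=-0.049
apply F[21]=-0.384 → step 22: x=0.093, v=0.066, θ=-0.013, ω=-0.039
apply F[22]=-0.368 → step 23: x=0.094, v=0.059, θ=-0.013, ω=-0.029
apply F[23]=-0.352 → step 24: x=0.095, v=0.053, θ=-0.014, ω=-0.022
apply F[24]=-0.337 → step 25: x=0.096, v=0.047, θ=-0.014, ω=-0.015
apply F[25]=-0.322 → step 26: x=0.097, v=0.041, θ=-0.014, ω=-0.009
apply F[26]=-0.309 → step 27: x=0.098, v=0.036, θ=-0.014, ω=-0.004
apply F[27]=-0.296 → step 28: x=0.098, v=0.031, θ=-0.015, ω=0.000
apply F[28]=-0.283 → step 29: x=0.099, v=0.026, θ=-0.014, ω=0.004
apply F[29]=-0.272 → step 30: x=0.099, v=0.022, θ=-0.014, ω=0.007
apply F[30]=-0.261 → step 31: x=0.100, v=0.018, θ=-0.014, ω=0.009
Max |angle| over trajectory = 0.158 rad = 9.1°.

Answer: 9.1°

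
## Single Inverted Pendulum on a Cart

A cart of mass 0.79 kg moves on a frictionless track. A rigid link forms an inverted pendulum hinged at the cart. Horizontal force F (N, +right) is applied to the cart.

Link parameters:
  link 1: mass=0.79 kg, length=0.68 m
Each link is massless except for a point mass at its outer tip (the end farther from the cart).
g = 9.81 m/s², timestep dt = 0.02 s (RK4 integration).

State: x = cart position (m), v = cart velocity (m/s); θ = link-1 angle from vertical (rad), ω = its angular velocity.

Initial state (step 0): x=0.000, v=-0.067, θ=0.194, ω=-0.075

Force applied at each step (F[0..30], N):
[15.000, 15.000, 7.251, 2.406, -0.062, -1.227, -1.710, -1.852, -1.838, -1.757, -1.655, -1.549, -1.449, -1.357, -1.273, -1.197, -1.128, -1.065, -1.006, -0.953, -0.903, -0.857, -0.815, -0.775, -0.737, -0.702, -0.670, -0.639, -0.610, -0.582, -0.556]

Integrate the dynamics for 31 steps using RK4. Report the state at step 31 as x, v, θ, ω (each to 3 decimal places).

apply F[0]=+15.000 → step 1: x=0.002, v=0.264, θ=0.188, ω=-0.498
apply F[1]=+15.000 → step 2: x=0.011, v=0.599, θ=0.174, ω=-0.931
apply F[2]=+7.251 → step 3: x=0.024, v=0.750, θ=0.154, ω=-1.102
apply F[3]=+2.406 → step 4: x=0.039, v=0.785, θ=0.132, ω=-1.111
apply F[4]=-0.062 → step 5: x=0.055, v=0.762, θ=0.110, ω=-1.043
apply F[5]=-1.227 → step 6: x=0.070, v=0.713, θ=0.090, ω=-0.943
apply F[6]=-1.710 → step 7: x=0.083, v=0.655, θ=0.072, ω=-0.835
apply F[7]=-1.852 → step 8: x=0.096, v=0.596, θ=0.057, ω=-0.730
apply F[8]=-1.838 → step 9: x=0.107, v=0.541, θ=0.043, ω=-0.634
apply F[9]=-1.757 → step 10: x=0.117, v=0.489, θ=0.031, ω=-0.547
apply F[10]=-1.655 → step 11: x=0.127, v=0.442, θ=0.021, ω=-0.471
apply F[11]=-1.549 → step 12: x=0.135, v=0.400, θ=0.012, ω=-0.404
apply F[12]=-1.449 → step 13: x=0.143, v=0.361, θ=0.005, ω=-0.345
apply F[13]=-1.357 → step 14: x=0.150, v=0.327, θ=-0.001, ω=-0.293
apply F[14]=-1.273 → step 15: x=0.156, v=0.295, θ=-0.007, ω=-0.248
apply F[15]=-1.197 → step 16: x=0.162, v=0.267, θ=-0.011, ω=-0.209
apply F[16]=-1.128 → step 17: x=0.167, v=0.241, θ=-0.015, ω=-0.175
apply F[17]=-1.065 → step 18: x=0.171, v=0.217, θ=-0.018, ω=-0.145
apply F[18]=-1.006 → step 19: x=0.175, v=0.196, θ=-0.021, ω=-0.119
apply F[19]=-0.953 → step 20: x=0.179, v=0.176, θ=-0.023, ω=-0.096
apply F[20]=-0.903 → step 21: x=0.182, v=0.158, θ=-0.025, ω=-0.076
apply F[21]=-0.857 → step 22: x=0.185, v=0.141, θ=-0.026, ω=-0.059
apply F[22]=-0.815 → step 23: x=0.188, v=0.126, θ=-0.027, ω=-0.044
apply F[23]=-0.775 → step 24: x=0.190, v=0.111, θ=-0.028, ω=-0.032
apply F[24]=-0.737 → step 25: x=0.192, v=0.098, θ=-0.029, ω=-0.020
apply F[25]=-0.702 → step 26: x=0.194, v=0.086, θ=-0.029, ω=-0.011
apply F[26]=-0.670 → step 27: x=0.196, v=0.075, θ=-0.029, ω=-0.003
apply F[27]=-0.639 → step 28: x=0.197, v=0.064, θ=-0.029, ω=0.004
apply F[28]=-0.610 → step 29: x=0.199, v=0.055, θ=-0.029, ω=0.010
apply F[29]=-0.582 → step 30: x=0.200, v=0.046, θ=-0.029, ω=0.015
apply F[30]=-0.556 → step 31: x=0.200, v=0.037, θ=-0.028, ω=0.020

Answer: x=0.200, v=0.037, θ=-0.028, ω=0.020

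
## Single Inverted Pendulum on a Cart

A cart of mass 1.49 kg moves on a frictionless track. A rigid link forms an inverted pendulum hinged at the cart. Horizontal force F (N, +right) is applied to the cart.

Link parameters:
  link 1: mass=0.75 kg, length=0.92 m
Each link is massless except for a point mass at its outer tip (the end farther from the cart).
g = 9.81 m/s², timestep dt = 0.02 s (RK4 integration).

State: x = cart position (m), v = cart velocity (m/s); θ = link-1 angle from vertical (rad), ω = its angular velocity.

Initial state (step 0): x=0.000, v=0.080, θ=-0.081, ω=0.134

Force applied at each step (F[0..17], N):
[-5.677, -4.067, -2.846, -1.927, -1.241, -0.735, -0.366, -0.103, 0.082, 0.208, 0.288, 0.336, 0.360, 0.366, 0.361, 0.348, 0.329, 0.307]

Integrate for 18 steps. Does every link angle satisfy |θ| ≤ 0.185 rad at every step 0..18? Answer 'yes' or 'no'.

apply F[0]=-5.677 → step 1: x=0.001, v=0.012, θ=-0.078, ω=0.191
apply F[1]=-4.067 → step 2: x=0.001, v=-0.035, θ=-0.074, ω=0.226
apply F[2]=-2.846 → step 3: x=-0.000, v=-0.066, θ=-0.069, ω=0.244
apply F[3]=-1.927 → step 4: x=-0.002, v=-0.086, θ=-0.064, ω=0.251
apply F[4]=-1.241 → step 5: x=-0.004, v=-0.096, θ=-0.059, ω=0.250
apply F[5]=-0.735 → step 6: x=-0.006, v=-0.101, θ=-0.054, ω=0.242
apply F[6]=-0.366 → step 7: x=-0.008, v=-0.100, θ=-0.049, ω=0.231
apply F[7]=-0.103 → step 8: x=-0.010, v=-0.097, θ=-0.045, ω=0.218
apply F[8]=+0.082 → step 9: x=-0.012, v=-0.092, θ=-0.041, ω=0.203
apply F[9]=+0.208 → step 10: x=-0.013, v=-0.085, θ=-0.037, ω=0.187
apply F[10]=+0.288 → step 11: x=-0.015, v=-0.078, θ=-0.033, ω=0.172
apply F[11]=+0.336 → step 12: x=-0.016, v=-0.070, θ=-0.030, ω=0.157
apply F[12]=+0.360 → step 13: x=-0.018, v=-0.063, θ=-0.027, ω=0.143
apply F[13]=+0.366 → step 14: x=-0.019, v=-0.055, θ=-0.024, ω=0.129
apply F[14]=+0.361 → step 15: x=-0.020, v=-0.048, θ=-0.022, ω=0.117
apply F[15]=+0.348 → step 16: x=-0.021, v=-0.042, θ=-0.019, ω=0.105
apply F[16]=+0.329 → step 17: x=-0.022, v=-0.035, θ=-0.017, ω=0.094
apply F[17]=+0.307 → step 18: x=-0.022, v=-0.030, θ=-0.016, ω=0.085
Max |angle| over trajectory = 0.081 rad; bound = 0.185 → within bound.

Answer: yes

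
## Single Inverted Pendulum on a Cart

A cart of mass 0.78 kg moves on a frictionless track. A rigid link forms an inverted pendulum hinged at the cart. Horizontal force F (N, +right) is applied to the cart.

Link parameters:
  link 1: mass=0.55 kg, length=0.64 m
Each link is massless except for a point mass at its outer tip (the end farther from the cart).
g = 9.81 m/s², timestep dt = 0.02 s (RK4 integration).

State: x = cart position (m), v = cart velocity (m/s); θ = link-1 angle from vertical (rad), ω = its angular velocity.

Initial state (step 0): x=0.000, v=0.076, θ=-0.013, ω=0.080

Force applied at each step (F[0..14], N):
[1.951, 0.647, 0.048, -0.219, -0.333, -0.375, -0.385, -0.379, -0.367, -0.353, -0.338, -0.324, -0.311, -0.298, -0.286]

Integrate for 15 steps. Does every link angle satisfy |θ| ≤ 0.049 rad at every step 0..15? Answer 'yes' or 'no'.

apply F[0]=+1.951 → step 1: x=0.002, v=0.128, θ=-0.012, ω=-0.005
apply F[1]=+0.647 → step 2: x=0.005, v=0.146, θ=-0.013, ω=-0.037
apply F[2]=+0.048 → step 3: x=0.008, v=0.149, θ=-0.013, ω=-0.046
apply F[3]=-0.219 → step 4: x=0.011, v=0.145, θ=-0.014, ω=-0.044
apply F[4]=-0.333 → step 5: x=0.014, v=0.139, θ=-0.015, ω=-0.039
apply F[5]=-0.375 → step 6: x=0.016, v=0.131, θ=-0.016, ω=-0.032
apply F[6]=-0.385 → step 7: x=0.019, v=0.124, θ=-0.016, ω=-0.025
apply F[7]=-0.379 → step 8: x=0.021, v=0.116, θ=-0.017, ω=-0.018
apply F[8]=-0.367 → step 9: x=0.023, v=0.109, θ=-0.017, ω=-0.013
apply F[9]=-0.353 → step 10: x=0.026, v=0.103, θ=-0.017, ω=-0.008
apply F[10]=-0.338 → step 11: x=0.028, v=0.096, θ=-0.018, ω=-0.003
apply F[11]=-0.324 → step 12: x=0.029, v=0.091, θ=-0.018, ω=0.001
apply F[12]=-0.311 → step 13: x=0.031, v=0.085, θ=-0.018, ω=0.004
apply F[13]=-0.298 → step 14: x=0.033, v=0.080, θ=-0.017, ω=0.007
apply F[14]=-0.286 → step 15: x=0.034, v=0.075, θ=-0.017, ω=0.009
Max |angle| over trajectory = 0.018 rad; bound = 0.049 → within bound.

Answer: yes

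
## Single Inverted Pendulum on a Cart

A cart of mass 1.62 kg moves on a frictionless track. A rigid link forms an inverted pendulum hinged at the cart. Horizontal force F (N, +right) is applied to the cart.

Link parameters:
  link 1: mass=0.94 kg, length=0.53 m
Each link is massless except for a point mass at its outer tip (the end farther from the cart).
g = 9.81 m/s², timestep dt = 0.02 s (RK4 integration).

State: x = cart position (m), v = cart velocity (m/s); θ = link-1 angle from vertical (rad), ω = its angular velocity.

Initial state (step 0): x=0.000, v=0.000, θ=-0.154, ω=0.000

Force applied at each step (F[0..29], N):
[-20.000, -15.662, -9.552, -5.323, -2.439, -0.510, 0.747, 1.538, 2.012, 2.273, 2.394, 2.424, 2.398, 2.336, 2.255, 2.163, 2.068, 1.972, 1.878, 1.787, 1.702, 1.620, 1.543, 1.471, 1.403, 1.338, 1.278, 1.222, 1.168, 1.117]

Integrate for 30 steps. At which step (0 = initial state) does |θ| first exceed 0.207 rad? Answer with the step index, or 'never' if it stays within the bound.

apply F[0]=-20.000 → step 1: x=-0.002, v=-0.227, θ=-0.150, ω=0.367
apply F[1]=-15.662 → step 2: x=-0.009, v=-0.402, θ=-0.140, ω=0.640
apply F[2]=-9.552 → step 3: x=-0.018, v=-0.504, θ=-0.126, ω=0.782
apply F[3]=-5.323 → step 4: x=-0.028, v=-0.557, θ=-0.110, ω=0.836
apply F[4]=-2.439 → step 5: x=-0.040, v=-0.576, θ=-0.093, ω=0.834
apply F[5]=-0.510 → step 6: x=-0.051, v=-0.573, θ=-0.077, ω=0.797
apply F[6]=+0.747 → step 7: x=-0.062, v=-0.556, θ=-0.062, ω=0.740
apply F[7]=+1.538 → step 8: x=-0.073, v=-0.531, θ=-0.047, ω=0.673
apply F[8]=+2.012 → step 9: x=-0.083, v=-0.501, θ=-0.035, ω=0.602
apply F[9]=+2.273 → step 10: x=-0.093, v=-0.470, θ=-0.023, ω=0.533
apply F[10]=+2.394 → step 11: x=-0.102, v=-0.439, θ=-0.013, ω=0.466
apply F[11]=+2.424 → step 12: x=-0.111, v=-0.408, θ=-0.005, ω=0.405
apply F[12]=+2.398 → step 13: x=-0.119, v=-0.378, θ=0.003, ω=0.348
apply F[13]=+2.336 → step 14: x=-0.126, v=-0.350, θ=0.009, ω=0.298
apply F[14]=+2.255 → step 15: x=-0.133, v=-0.323, θ=0.015, ω=0.252
apply F[15]=+2.163 → step 16: x=-0.139, v=-0.299, θ=0.019, ω=0.212
apply F[16]=+2.068 → step 17: x=-0.145, v=-0.276, θ=0.023, ω=0.176
apply F[17]=+1.972 → step 18: x=-0.150, v=-0.254, θ=0.026, ω=0.145
apply F[18]=+1.878 → step 19: x=-0.155, v=-0.234, θ=0.029, ω=0.117
apply F[19]=+1.787 → step 20: x=-0.159, v=-0.215, θ=0.031, ω=0.093
apply F[20]=+1.702 → step 21: x=-0.163, v=-0.198, θ=0.033, ω=0.073
apply F[21]=+1.620 → step 22: x=-0.167, v=-0.182, θ=0.034, ω=0.055
apply F[22]=+1.543 → step 23: x=-0.171, v=-0.167, θ=0.035, ω=0.039
apply F[23]=+1.471 → step 24: x=-0.174, v=-0.153, θ=0.036, ω=0.025
apply F[24]=+1.403 → step 25: x=-0.177, v=-0.139, θ=0.036, ω=0.014
apply F[25]=+1.338 → step 26: x=-0.179, v=-0.127, θ=0.036, ω=0.004
apply F[26]=+1.278 → step 27: x=-0.182, v=-0.115, θ=0.036, ω=-0.005
apply F[27]=+1.222 → step 28: x=-0.184, v=-0.104, θ=0.036, ω=-0.012
apply F[28]=+1.168 → step 29: x=-0.186, v=-0.094, θ=0.036, ω=-0.018
apply F[29]=+1.117 → step 30: x=-0.188, v=-0.084, θ=0.035, ω=-0.023
max |θ| = 0.154 ≤ 0.207 over all 31 states.

Answer: never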